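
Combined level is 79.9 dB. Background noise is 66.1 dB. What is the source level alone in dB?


Given values:
  L_total = 79.9 dB, L_bg = 66.1 dB
Formula: L_source = 10 * log10(10^(L_total/10) - 10^(L_bg/10))
Convert to linear:
  10^(79.9/10) = 97723722.0956
  10^(66.1/10) = 4073802.778
Difference: 97723722.0956 - 4073802.778 = 93649919.3176
L_source = 10 * log10(93649919.3176) = 79.72

79.72 dB


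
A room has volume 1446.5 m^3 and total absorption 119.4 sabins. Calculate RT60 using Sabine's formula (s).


Given values:
  V = 1446.5 m^3
  A = 119.4 sabins
Formula: RT60 = 0.161 * V / A
Numerator: 0.161 * 1446.5 = 232.8865
RT60 = 232.8865 / 119.4 = 1.95

1.95 s


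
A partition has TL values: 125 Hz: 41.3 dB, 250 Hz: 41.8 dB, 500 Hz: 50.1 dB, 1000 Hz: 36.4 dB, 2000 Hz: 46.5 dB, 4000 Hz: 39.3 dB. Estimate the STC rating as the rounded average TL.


Given TL values at each frequency:
  125 Hz: 41.3 dB
  250 Hz: 41.8 dB
  500 Hz: 50.1 dB
  1000 Hz: 36.4 dB
  2000 Hz: 46.5 dB
  4000 Hz: 39.3 dB
Formula: STC ~ round(average of TL values)
Sum = 41.3 + 41.8 + 50.1 + 36.4 + 46.5 + 39.3 = 255.4
Average = 255.4 / 6 = 42.57
Rounded: 43

43


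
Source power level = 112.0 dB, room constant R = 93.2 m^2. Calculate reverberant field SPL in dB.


Given values:
  Lw = 112.0 dB, R = 93.2 m^2
Formula: SPL = Lw + 10 * log10(4 / R)
Compute 4 / R = 4 / 93.2 = 0.042918
Compute 10 * log10(0.042918) = -13.6736
SPL = 112.0 + (-13.6736) = 98.33

98.33 dB


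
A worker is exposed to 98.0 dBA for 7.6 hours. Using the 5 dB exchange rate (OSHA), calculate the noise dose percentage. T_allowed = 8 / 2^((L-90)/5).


Given values:
  L = 98.0 dBA, T = 7.6 hours
Formula: T_allowed = 8 / 2^((L - 90) / 5)
Compute exponent: (98.0 - 90) / 5 = 1.6
Compute 2^(1.6) = 3.031433
T_allowed = 8 / 3.031433 = 2.639016 hours
Dose = (T / T_allowed) * 100
Dose = (7.6 / 2.639016) * 100 = 287.99

287.99 %


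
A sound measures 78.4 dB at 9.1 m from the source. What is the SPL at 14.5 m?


Given values:
  SPL1 = 78.4 dB, r1 = 9.1 m, r2 = 14.5 m
Formula: SPL2 = SPL1 - 20 * log10(r2 / r1)
Compute ratio: r2 / r1 = 14.5 / 9.1 = 1.5934
Compute log10: log10(1.5934) = 0.202325
Compute drop: 20 * 0.202325 = 4.0465
SPL2 = 78.4 - 4.0465 = 74.35

74.35 dB


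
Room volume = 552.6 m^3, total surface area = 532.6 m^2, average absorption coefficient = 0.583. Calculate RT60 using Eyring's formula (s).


Given values:
  V = 552.6 m^3, S = 532.6 m^2, alpha = 0.583
Formula: RT60 = 0.161 * V / (-S * ln(1 - alpha))
Compute ln(1 - 0.583) = ln(0.417) = -0.874669
Denominator: -532.6 * -0.874669 = 465.8487
Numerator: 0.161 * 552.6 = 88.9686
RT60 = 88.9686 / 465.8487 = 0.191

0.191 s


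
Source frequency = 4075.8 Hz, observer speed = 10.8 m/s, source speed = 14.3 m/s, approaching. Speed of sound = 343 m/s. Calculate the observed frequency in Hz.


Given values:
  f_s = 4075.8 Hz, v_o = 10.8 m/s, v_s = 14.3 m/s
  Direction: approaching
Formula: f_o = f_s * (c + v_o) / (c - v_s)
Numerator: c + v_o = 343 + 10.8 = 353.8
Denominator: c - v_s = 343 - 14.3 = 328.7
f_o = 4075.8 * 353.8 / 328.7 = 4387.03

4387.03 Hz


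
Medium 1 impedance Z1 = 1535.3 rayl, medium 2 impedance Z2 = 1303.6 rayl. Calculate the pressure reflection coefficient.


Given values:
  Z1 = 1535.3 rayl, Z2 = 1303.6 rayl
Formula: R = (Z2 - Z1) / (Z2 + Z1)
Numerator: Z2 - Z1 = 1303.6 - 1535.3 = -231.7
Denominator: Z2 + Z1 = 1303.6 + 1535.3 = 2838.9
R = -231.7 / 2838.9 = -0.0816

-0.0816


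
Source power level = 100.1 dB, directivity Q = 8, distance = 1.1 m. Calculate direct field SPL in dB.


Given values:
  Lw = 100.1 dB, Q = 8, r = 1.1 m
Formula: SPL = Lw + 10 * log10(Q / (4 * pi * r^2))
Compute 4 * pi * r^2 = 4 * pi * 1.1^2 = 15.2053
Compute Q / denom = 8 / 15.2053 = 0.52613234
Compute 10 * log10(0.52613234) = -2.7891
SPL = 100.1 + (-2.7891) = 97.31

97.31 dB


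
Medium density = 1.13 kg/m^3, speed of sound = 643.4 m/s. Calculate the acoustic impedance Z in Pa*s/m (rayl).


Given values:
  rho = 1.13 kg/m^3
  c = 643.4 m/s
Formula: Z = rho * c
Z = 1.13 * 643.4
Z = 727.04

727.04 rayl


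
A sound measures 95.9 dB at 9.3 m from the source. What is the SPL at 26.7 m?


Given values:
  SPL1 = 95.9 dB, r1 = 9.3 m, r2 = 26.7 m
Formula: SPL2 = SPL1 - 20 * log10(r2 / r1)
Compute ratio: r2 / r1 = 26.7 / 9.3 = 2.871
Compute log10: log10(2.871) = 0.458033
Compute drop: 20 * 0.458033 = 9.1607
SPL2 = 95.9 - 9.1607 = 86.74

86.74 dB


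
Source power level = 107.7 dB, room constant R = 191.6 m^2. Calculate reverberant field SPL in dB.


Given values:
  Lw = 107.7 dB, R = 191.6 m^2
Formula: SPL = Lw + 10 * log10(4 / R)
Compute 4 / R = 4 / 191.6 = 0.020877
Compute 10 * log10(0.020877) = -16.8033
SPL = 107.7 + (-16.8033) = 90.9

90.9 dB


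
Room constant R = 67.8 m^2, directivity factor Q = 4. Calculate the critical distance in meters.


Given values:
  R = 67.8 m^2, Q = 4
Formula: d_c = 0.141 * sqrt(Q * R)
Compute Q * R = 4 * 67.8 = 271.2
Compute sqrt(271.2) = 16.4682
d_c = 0.141 * 16.4682 = 2.322

2.322 m


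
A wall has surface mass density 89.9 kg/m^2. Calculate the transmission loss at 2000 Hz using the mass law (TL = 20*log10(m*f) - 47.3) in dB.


Given values:
  m = 89.9 kg/m^2, f = 2000 Hz
Formula: TL = 20 * log10(m * f) - 47.3
Compute m * f = 89.9 * 2000 = 179800.0
Compute log10(179800.0) = 5.25479
Compute 20 * 5.25479 = 105.0958
TL = 105.0958 - 47.3 = 57.8

57.8 dB


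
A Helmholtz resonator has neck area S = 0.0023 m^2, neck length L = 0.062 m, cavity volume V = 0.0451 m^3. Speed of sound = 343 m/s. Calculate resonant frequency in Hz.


Given values:
  S = 0.0023 m^2, L = 0.062 m, V = 0.0451 m^3, c = 343 m/s
Formula: f = (c / (2*pi)) * sqrt(S / (V * L))
Compute V * L = 0.0451 * 0.062 = 0.0027962
Compute S / (V * L) = 0.0023 / 0.0027962 = 0.8225
Compute sqrt(0.8225) = 0.906918
Compute c / (2*pi) = 343 / 6.283185 = 54.590148
f = 54.590148 * 0.906918 = 49.51

49.51 Hz


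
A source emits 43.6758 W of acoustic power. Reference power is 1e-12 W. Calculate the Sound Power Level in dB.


Given values:
  W = 43.6758 W
  W_ref = 1e-12 W
Formula: SWL = 10 * log10(W / W_ref)
Compute ratio: W / W_ref = 43675800000000
Compute log10: log10(43675800000000) = 13.640241
Multiply: SWL = 10 * 13.640241 = 136.4

136.4 dB


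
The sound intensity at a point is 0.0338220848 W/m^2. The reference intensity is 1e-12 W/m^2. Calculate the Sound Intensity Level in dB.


Given values:
  I = 0.0338220848 W/m^2
  I_ref = 1e-12 W/m^2
Formula: SIL = 10 * log10(I / I_ref)
Compute ratio: I / I_ref = 33822084800
Compute log10: log10(33822084800) = 10.5292
Multiply: SIL = 10 * 10.5292 = 105.29

105.29 dB


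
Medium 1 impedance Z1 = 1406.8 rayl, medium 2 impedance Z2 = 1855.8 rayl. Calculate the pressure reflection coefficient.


Given values:
  Z1 = 1406.8 rayl, Z2 = 1855.8 rayl
Formula: R = (Z2 - Z1) / (Z2 + Z1)
Numerator: Z2 - Z1 = 1855.8 - 1406.8 = 449.0
Denominator: Z2 + Z1 = 1855.8 + 1406.8 = 3262.6
R = 449.0 / 3262.6 = 0.1376

0.1376


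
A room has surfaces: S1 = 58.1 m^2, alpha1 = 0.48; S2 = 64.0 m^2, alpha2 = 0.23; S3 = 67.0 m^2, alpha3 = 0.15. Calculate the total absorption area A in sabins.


Given surfaces:
  Surface 1: 58.1 * 0.48 = 27.888
  Surface 2: 64.0 * 0.23 = 14.72
  Surface 3: 67.0 * 0.15 = 10.05
Formula: A = sum(Si * alpha_i)
A = 27.888 + 14.72 + 10.05
A = 52.66

52.66 sabins


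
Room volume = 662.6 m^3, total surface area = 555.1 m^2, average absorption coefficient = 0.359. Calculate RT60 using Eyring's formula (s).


Given values:
  V = 662.6 m^3, S = 555.1 m^2, alpha = 0.359
Formula: RT60 = 0.161 * V / (-S * ln(1 - alpha))
Compute ln(1 - 0.359) = ln(0.641) = -0.444726
Denominator: -555.1 * -0.444726 = 246.8674
Numerator: 0.161 * 662.6 = 106.6786
RT60 = 106.6786 / 246.8674 = 0.432

0.432 s


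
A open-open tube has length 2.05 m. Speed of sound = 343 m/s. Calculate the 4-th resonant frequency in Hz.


Given values:
  Tube type: open-open, L = 2.05 m, c = 343 m/s, n = 4
Formula: f_n = n * c / (2 * L)
Compute 2 * L = 2 * 2.05 = 4.1
f = 4 * 343 / 4.1
f = 334.63

334.63 Hz


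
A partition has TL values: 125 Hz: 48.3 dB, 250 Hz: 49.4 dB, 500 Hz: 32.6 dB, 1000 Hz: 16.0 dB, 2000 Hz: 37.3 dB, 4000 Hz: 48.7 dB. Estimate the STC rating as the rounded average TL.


Given TL values at each frequency:
  125 Hz: 48.3 dB
  250 Hz: 49.4 dB
  500 Hz: 32.6 dB
  1000 Hz: 16.0 dB
  2000 Hz: 37.3 dB
  4000 Hz: 48.7 dB
Formula: STC ~ round(average of TL values)
Sum = 48.3 + 49.4 + 32.6 + 16.0 + 37.3 + 48.7 = 232.3
Average = 232.3 / 6 = 38.72
Rounded: 39

39


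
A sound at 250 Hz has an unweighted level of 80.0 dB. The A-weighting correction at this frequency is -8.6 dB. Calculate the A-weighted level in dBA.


Given values:
  SPL = 80.0 dB
  A-weighting at 250 Hz = -8.6 dB
Formula: L_A = SPL + A_weight
L_A = 80.0 + (-8.6)
L_A = 71.4

71.4 dBA


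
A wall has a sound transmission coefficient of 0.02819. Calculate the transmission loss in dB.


Given values:
  tau = 0.02819
Formula: TL = 10 * log10(1 / tau)
Compute 1 / tau = 1 / 0.02819 = 35.4736
Compute log10(35.4736) = 1.549905
TL = 10 * 1.549905 = 15.5

15.5 dB


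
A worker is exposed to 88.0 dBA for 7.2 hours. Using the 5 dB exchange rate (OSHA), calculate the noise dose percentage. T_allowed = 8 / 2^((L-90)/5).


Given values:
  L = 88.0 dBA, T = 7.2 hours
Formula: T_allowed = 8 / 2^((L - 90) / 5)
Compute exponent: (88.0 - 90) / 5 = -0.4
Compute 2^(-0.4) = 0.757858
T_allowed = 8 / 0.757858 = 10.556067 hours
Dose = (T / T_allowed) * 100
Dose = (7.2 / 10.556067) * 100 = 68.21

68.21 %


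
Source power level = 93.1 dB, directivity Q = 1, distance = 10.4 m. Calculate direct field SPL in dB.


Given values:
  Lw = 93.1 dB, Q = 1, r = 10.4 m
Formula: SPL = Lw + 10 * log10(Q / (4 * pi * r^2))
Compute 4 * pi * r^2 = 4 * pi * 10.4^2 = 1359.1786
Compute Q / denom = 1 / 1359.1786 = 0.00073574
Compute 10 * log10(0.00073574) = -31.3328
SPL = 93.1 + (-31.3328) = 61.77

61.77 dB


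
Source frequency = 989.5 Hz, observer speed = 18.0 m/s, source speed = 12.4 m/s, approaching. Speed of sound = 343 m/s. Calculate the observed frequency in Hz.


Given values:
  f_s = 989.5 Hz, v_o = 18.0 m/s, v_s = 12.4 m/s
  Direction: approaching
Formula: f_o = f_s * (c + v_o) / (c - v_s)
Numerator: c + v_o = 343 + 18.0 = 361.0
Denominator: c - v_s = 343 - 12.4 = 330.6
f_o = 989.5 * 361.0 / 330.6 = 1080.49

1080.49 Hz


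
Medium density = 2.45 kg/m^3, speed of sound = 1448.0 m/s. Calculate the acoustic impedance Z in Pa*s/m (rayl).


Given values:
  rho = 2.45 kg/m^3
  c = 1448.0 m/s
Formula: Z = rho * c
Z = 2.45 * 1448.0
Z = 3547.6

3547.6 rayl


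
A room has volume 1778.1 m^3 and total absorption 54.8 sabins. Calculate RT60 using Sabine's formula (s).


Given values:
  V = 1778.1 m^3
  A = 54.8 sabins
Formula: RT60 = 0.161 * V / A
Numerator: 0.161 * 1778.1 = 286.2741
RT60 = 286.2741 / 54.8 = 5.224

5.224 s


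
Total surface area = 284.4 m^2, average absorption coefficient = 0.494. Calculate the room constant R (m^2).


Given values:
  S = 284.4 m^2, alpha = 0.494
Formula: R = S * alpha / (1 - alpha)
Numerator: 284.4 * 0.494 = 140.4936
Denominator: 1 - 0.494 = 0.506
R = 140.4936 / 0.506 = 277.66

277.66 m^2


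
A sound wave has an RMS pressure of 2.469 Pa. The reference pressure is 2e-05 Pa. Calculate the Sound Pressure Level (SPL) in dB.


Given values:
  p = 2.469 Pa
  p_ref = 2e-05 Pa
Formula: SPL = 20 * log10(p / p_ref)
Compute ratio: p / p_ref = 2.469 / 2e-05 = 123450
Compute log10: log10(123450) = 5.091491
Multiply: SPL = 20 * 5.091491 = 101.83

101.83 dB


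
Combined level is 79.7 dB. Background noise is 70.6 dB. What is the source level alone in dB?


Given values:
  L_total = 79.7 dB, L_bg = 70.6 dB
Formula: L_source = 10 * log10(10^(L_total/10) - 10^(L_bg/10))
Convert to linear:
  10^(79.7/10) = 93325430.0797
  10^(70.6/10) = 11481536.215
Difference: 93325430.0797 - 11481536.215 = 81843893.8647
L_source = 10 * log10(81843893.8647) = 79.13

79.13 dB


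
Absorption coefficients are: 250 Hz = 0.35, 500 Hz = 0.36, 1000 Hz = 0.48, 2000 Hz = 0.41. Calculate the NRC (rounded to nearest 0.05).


Given values:
  a_250 = 0.35, a_500 = 0.36
  a_1000 = 0.48, a_2000 = 0.41
Formula: NRC = (a250 + a500 + a1000 + a2000) / 4
Sum = 0.35 + 0.36 + 0.48 + 0.41 = 1.6
NRC = 1.6 / 4 = 0.4
Rounded to nearest 0.05: 0.4

0.4


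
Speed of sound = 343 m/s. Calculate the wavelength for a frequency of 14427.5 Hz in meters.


Given values:
  c = 343 m/s, f = 14427.5 Hz
Formula: lambda = c / f
lambda = 343 / 14427.5
lambda = 0.0238

0.0238 m


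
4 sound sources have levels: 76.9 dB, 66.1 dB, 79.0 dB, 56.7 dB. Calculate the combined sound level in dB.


Formula: L_total = 10 * log10( sum(10^(Li/10)) )
  Source 1: 10^(76.9/10) = 48977881.9368
  Source 2: 10^(66.1/10) = 4073802.778
  Source 3: 10^(79.0/10) = 79432823.4724
  Source 4: 10^(56.7/10) = 467735.1413
Sum of linear values = 132952243.3285
L_total = 10 * log10(132952243.3285) = 81.24

81.24 dB


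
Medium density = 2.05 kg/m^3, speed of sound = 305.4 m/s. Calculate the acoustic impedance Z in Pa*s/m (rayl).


Given values:
  rho = 2.05 kg/m^3
  c = 305.4 m/s
Formula: Z = rho * c
Z = 2.05 * 305.4
Z = 626.07

626.07 rayl


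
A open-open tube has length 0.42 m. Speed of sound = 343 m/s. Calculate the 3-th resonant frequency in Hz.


Given values:
  Tube type: open-open, L = 0.42 m, c = 343 m/s, n = 3
Formula: f_n = n * c / (2 * L)
Compute 2 * L = 2 * 0.42 = 0.84
f = 3 * 343 / 0.84
f = 1225.0

1225.0 Hz


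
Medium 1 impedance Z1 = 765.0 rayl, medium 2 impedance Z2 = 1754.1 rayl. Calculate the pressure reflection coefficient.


Given values:
  Z1 = 765.0 rayl, Z2 = 1754.1 rayl
Formula: R = (Z2 - Z1) / (Z2 + Z1)
Numerator: Z2 - Z1 = 1754.1 - 765.0 = 989.1
Denominator: Z2 + Z1 = 1754.1 + 765.0 = 2519.1
R = 989.1 / 2519.1 = 0.3926

0.3926


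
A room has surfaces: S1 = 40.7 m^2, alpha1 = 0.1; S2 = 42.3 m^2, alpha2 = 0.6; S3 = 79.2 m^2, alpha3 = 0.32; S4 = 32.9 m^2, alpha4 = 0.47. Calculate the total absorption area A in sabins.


Given surfaces:
  Surface 1: 40.7 * 0.1 = 4.07
  Surface 2: 42.3 * 0.6 = 25.38
  Surface 3: 79.2 * 0.32 = 25.344
  Surface 4: 32.9 * 0.47 = 15.463
Formula: A = sum(Si * alpha_i)
A = 4.07 + 25.38 + 25.344 + 15.463
A = 70.26

70.26 sabins


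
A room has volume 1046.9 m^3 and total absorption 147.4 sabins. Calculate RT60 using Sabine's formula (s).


Given values:
  V = 1046.9 m^3
  A = 147.4 sabins
Formula: RT60 = 0.161 * V / A
Numerator: 0.161 * 1046.9 = 168.5509
RT60 = 168.5509 / 147.4 = 1.143

1.143 s


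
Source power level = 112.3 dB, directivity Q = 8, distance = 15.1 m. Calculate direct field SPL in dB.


Given values:
  Lw = 112.3 dB, Q = 8, r = 15.1 m
Formula: SPL = Lw + 10 * log10(Q / (4 * pi * r^2))
Compute 4 * pi * r^2 = 4 * pi * 15.1^2 = 2865.2582
Compute Q / denom = 8 / 2865.2582 = 0.00279207
Compute 10 * log10(0.00279207) = -25.5407
SPL = 112.3 + (-25.5407) = 86.76

86.76 dB


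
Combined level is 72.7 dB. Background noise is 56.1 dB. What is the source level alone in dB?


Given values:
  L_total = 72.7 dB, L_bg = 56.1 dB
Formula: L_source = 10 * log10(10^(L_total/10) - 10^(L_bg/10))
Convert to linear:
  10^(72.7/10) = 18620871.3666
  10^(56.1/10) = 407380.2778
Difference: 18620871.3666 - 407380.2778 = 18213491.0888
L_source = 10 * log10(18213491.0888) = 72.6

72.6 dB


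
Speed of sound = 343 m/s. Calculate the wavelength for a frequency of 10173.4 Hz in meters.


Given values:
  c = 343 m/s, f = 10173.4 Hz
Formula: lambda = c / f
lambda = 343 / 10173.4
lambda = 0.0337

0.0337 m


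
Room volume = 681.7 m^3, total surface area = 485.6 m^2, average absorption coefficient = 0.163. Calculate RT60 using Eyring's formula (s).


Given values:
  V = 681.7 m^3, S = 485.6 m^2, alpha = 0.163
Formula: RT60 = 0.161 * V / (-S * ln(1 - alpha))
Compute ln(1 - 0.163) = ln(0.837) = -0.177931
Denominator: -485.6 * -0.177931 = 86.4033
Numerator: 0.161 * 681.7 = 109.7537
RT60 = 109.7537 / 86.4033 = 1.27

1.27 s


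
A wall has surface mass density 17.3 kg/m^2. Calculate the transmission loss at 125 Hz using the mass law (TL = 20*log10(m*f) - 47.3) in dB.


Given values:
  m = 17.3 kg/m^2, f = 125 Hz
Formula: TL = 20 * log10(m * f) - 47.3
Compute m * f = 17.3 * 125 = 2162.5
Compute log10(2162.5) = 3.334956
Compute 20 * 3.334956 = 66.6991
TL = 66.6991 - 47.3 = 19.4

19.4 dB


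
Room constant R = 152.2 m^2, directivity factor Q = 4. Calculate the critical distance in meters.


Given values:
  R = 152.2 m^2, Q = 4
Formula: d_c = 0.141 * sqrt(Q * R)
Compute Q * R = 4 * 152.2 = 608.8
Compute sqrt(608.8) = 24.6739
d_c = 0.141 * 24.6739 = 3.479

3.479 m


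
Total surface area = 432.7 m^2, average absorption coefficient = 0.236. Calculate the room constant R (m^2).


Given values:
  S = 432.7 m^2, alpha = 0.236
Formula: R = S * alpha / (1 - alpha)
Numerator: 432.7 * 0.236 = 102.1172
Denominator: 1 - 0.236 = 0.764
R = 102.1172 / 0.764 = 133.66

133.66 m^2


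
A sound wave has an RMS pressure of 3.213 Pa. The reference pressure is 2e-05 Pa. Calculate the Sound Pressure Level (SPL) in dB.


Given values:
  p = 3.213 Pa
  p_ref = 2e-05 Pa
Formula: SPL = 20 * log10(p / p_ref)
Compute ratio: p / p_ref = 3.213 / 2e-05 = 160650
Compute log10: log10(160650) = 5.205881
Multiply: SPL = 20 * 5.205881 = 104.12

104.12 dB


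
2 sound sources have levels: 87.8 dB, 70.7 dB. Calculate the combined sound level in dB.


Formula: L_total = 10 * log10( sum(10^(Li/10)) )
  Source 1: 10^(87.8/10) = 602559586.0744
  Source 2: 10^(70.7/10) = 11748975.5494
Sum of linear values = 614308561.6238
L_total = 10 * log10(614308561.6238) = 87.88

87.88 dB


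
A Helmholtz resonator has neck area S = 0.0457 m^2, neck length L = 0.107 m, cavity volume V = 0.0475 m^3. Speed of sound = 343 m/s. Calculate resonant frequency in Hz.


Given values:
  S = 0.0457 m^2, L = 0.107 m, V = 0.0475 m^3, c = 343 m/s
Formula: f = (c / (2*pi)) * sqrt(S / (V * L))
Compute V * L = 0.0475 * 0.107 = 0.0050825
Compute S / (V * L) = 0.0457 / 0.0050825 = 8.9916
Compute sqrt(8.9916) = 2.9986
Compute c / (2*pi) = 343 / 6.283185 = 54.590148
f = 54.590148 * 2.9986 = 163.69

163.69 Hz


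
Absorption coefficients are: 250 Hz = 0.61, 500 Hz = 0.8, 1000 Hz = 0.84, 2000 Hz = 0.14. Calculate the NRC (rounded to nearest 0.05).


Given values:
  a_250 = 0.61, a_500 = 0.8
  a_1000 = 0.84, a_2000 = 0.14
Formula: NRC = (a250 + a500 + a1000 + a2000) / 4
Sum = 0.61 + 0.8 + 0.84 + 0.14 = 2.39
NRC = 2.39 / 4 = 0.5975
Rounded to nearest 0.05: 0.6

0.6


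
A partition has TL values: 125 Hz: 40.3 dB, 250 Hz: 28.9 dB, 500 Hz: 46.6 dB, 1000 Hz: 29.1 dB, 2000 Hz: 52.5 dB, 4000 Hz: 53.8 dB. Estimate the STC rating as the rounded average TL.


Given TL values at each frequency:
  125 Hz: 40.3 dB
  250 Hz: 28.9 dB
  500 Hz: 46.6 dB
  1000 Hz: 29.1 dB
  2000 Hz: 52.5 dB
  4000 Hz: 53.8 dB
Formula: STC ~ round(average of TL values)
Sum = 40.3 + 28.9 + 46.6 + 29.1 + 52.5 + 53.8 = 251.2
Average = 251.2 / 6 = 41.87
Rounded: 42

42


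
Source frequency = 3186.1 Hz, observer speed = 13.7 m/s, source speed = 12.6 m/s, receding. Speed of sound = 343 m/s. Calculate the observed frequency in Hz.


Given values:
  f_s = 3186.1 Hz, v_o = 13.7 m/s, v_s = 12.6 m/s
  Direction: receding
Formula: f_o = f_s * (c - v_o) / (c + v_s)
Numerator: c - v_o = 343 - 13.7 = 329.3
Denominator: c + v_s = 343 + 12.6 = 355.6
f_o = 3186.1 * 329.3 / 355.6 = 2950.46

2950.46 Hz


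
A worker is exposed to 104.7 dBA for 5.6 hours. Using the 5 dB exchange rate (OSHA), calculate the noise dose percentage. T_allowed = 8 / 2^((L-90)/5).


Given values:
  L = 104.7 dBA, T = 5.6 hours
Formula: T_allowed = 8 / 2^((L - 90) / 5)
Compute exponent: (104.7 - 90) / 5 = 2.94
Compute 2^(2.94) = 7.674113
T_allowed = 8 / 7.674113 = 1.042466 hours
Dose = (T / T_allowed) * 100
Dose = (5.6 / 1.042466) * 100 = 537.19

537.19 %


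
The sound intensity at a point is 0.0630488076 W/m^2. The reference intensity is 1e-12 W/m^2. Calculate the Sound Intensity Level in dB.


Given values:
  I = 0.0630488076 W/m^2
  I_ref = 1e-12 W/m^2
Formula: SIL = 10 * log10(I / I_ref)
Compute ratio: I / I_ref = 63048807600
Compute log10: log10(63048807600) = 10.799677
Multiply: SIL = 10 * 10.799677 = 108.0

108.0 dB


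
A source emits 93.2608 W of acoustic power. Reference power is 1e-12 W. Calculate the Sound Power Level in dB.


Given values:
  W = 93.2608 W
  W_ref = 1e-12 W
Formula: SWL = 10 * log10(W / W_ref)
Compute ratio: W / W_ref = 93260800000000
Compute log10: log10(93260800000000) = 13.969699
Multiply: SWL = 10 * 13.969699 = 139.7

139.7 dB


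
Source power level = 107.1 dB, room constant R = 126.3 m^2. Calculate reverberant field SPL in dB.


Given values:
  Lw = 107.1 dB, R = 126.3 m^2
Formula: SPL = Lw + 10 * log10(4 / R)
Compute 4 / R = 4 / 126.3 = 0.031671
Compute 10 * log10(0.031671) = -14.9934
SPL = 107.1 + (-14.9934) = 92.11

92.11 dB


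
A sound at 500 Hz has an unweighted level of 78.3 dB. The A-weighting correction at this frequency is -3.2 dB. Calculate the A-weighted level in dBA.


Given values:
  SPL = 78.3 dB
  A-weighting at 500 Hz = -3.2 dB
Formula: L_A = SPL + A_weight
L_A = 78.3 + (-3.2)
L_A = 75.1

75.1 dBA


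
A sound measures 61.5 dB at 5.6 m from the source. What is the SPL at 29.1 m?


Given values:
  SPL1 = 61.5 dB, r1 = 5.6 m, r2 = 29.1 m
Formula: SPL2 = SPL1 - 20 * log10(r2 / r1)
Compute ratio: r2 / r1 = 29.1 / 5.6 = 5.1964
Compute log10: log10(5.1964) = 0.715703
Compute drop: 20 * 0.715703 = 14.3141
SPL2 = 61.5 - 14.3141 = 47.19

47.19 dB


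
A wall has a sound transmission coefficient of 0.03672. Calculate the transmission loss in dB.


Given values:
  tau = 0.03672
Formula: TL = 10 * log10(1 / tau)
Compute 1 / tau = 1 / 0.03672 = 27.2331
Compute log10(27.2331) = 1.435097
TL = 10 * 1.435097 = 14.35

14.35 dB


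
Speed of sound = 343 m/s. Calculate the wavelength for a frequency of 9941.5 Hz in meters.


Given values:
  c = 343 m/s, f = 9941.5 Hz
Formula: lambda = c / f
lambda = 343 / 9941.5
lambda = 0.0345

0.0345 m


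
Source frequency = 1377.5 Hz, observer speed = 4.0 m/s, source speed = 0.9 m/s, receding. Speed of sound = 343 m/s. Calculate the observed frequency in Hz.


Given values:
  f_s = 1377.5 Hz, v_o = 4.0 m/s, v_s = 0.9 m/s
  Direction: receding
Formula: f_o = f_s * (c - v_o) / (c + v_s)
Numerator: c - v_o = 343 - 4.0 = 339.0
Denominator: c + v_s = 343 + 0.9 = 343.9
f_o = 1377.5 * 339.0 / 343.9 = 1357.87

1357.87 Hz


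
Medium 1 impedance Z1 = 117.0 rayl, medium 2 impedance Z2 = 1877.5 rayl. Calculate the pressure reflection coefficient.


Given values:
  Z1 = 117.0 rayl, Z2 = 1877.5 rayl
Formula: R = (Z2 - Z1) / (Z2 + Z1)
Numerator: Z2 - Z1 = 1877.5 - 117.0 = 1760.5
Denominator: Z2 + Z1 = 1877.5 + 117.0 = 1994.5
R = 1760.5 / 1994.5 = 0.8827

0.8827


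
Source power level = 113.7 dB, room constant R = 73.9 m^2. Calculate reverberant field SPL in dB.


Given values:
  Lw = 113.7 dB, R = 73.9 m^2
Formula: SPL = Lw + 10 * log10(4 / R)
Compute 4 / R = 4 / 73.9 = 0.054127
Compute 10 * log10(0.054127) = -12.6659
SPL = 113.7 + (-12.6659) = 101.03

101.03 dB


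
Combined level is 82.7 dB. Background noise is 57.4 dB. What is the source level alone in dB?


Given values:
  L_total = 82.7 dB, L_bg = 57.4 dB
Formula: L_source = 10 * log10(10^(L_total/10) - 10^(L_bg/10))
Convert to linear:
  10^(82.7/10) = 186208713.6663
  10^(57.4/10) = 549540.8739
Difference: 186208713.6663 - 549540.8739 = 185659172.7924
L_source = 10 * log10(185659172.7924) = 82.69

82.69 dB


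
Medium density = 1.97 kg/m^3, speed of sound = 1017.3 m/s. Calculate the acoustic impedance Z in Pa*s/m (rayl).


Given values:
  rho = 1.97 kg/m^3
  c = 1017.3 m/s
Formula: Z = rho * c
Z = 1.97 * 1017.3
Z = 2004.08

2004.08 rayl


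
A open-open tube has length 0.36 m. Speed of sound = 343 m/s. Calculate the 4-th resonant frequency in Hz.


Given values:
  Tube type: open-open, L = 0.36 m, c = 343 m/s, n = 4
Formula: f_n = n * c / (2 * L)
Compute 2 * L = 2 * 0.36 = 0.72
f = 4 * 343 / 0.72
f = 1905.56

1905.56 Hz


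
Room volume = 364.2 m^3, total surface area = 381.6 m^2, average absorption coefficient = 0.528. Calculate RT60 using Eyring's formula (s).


Given values:
  V = 364.2 m^3, S = 381.6 m^2, alpha = 0.528
Formula: RT60 = 0.161 * V / (-S * ln(1 - alpha))
Compute ln(1 - 0.528) = ln(0.472) = -0.750776
Denominator: -381.6 * -0.750776 = 286.4961
Numerator: 0.161 * 364.2 = 58.6362
RT60 = 58.6362 / 286.4961 = 0.205

0.205 s


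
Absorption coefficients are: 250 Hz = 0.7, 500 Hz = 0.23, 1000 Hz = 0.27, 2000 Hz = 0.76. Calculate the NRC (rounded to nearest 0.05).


Given values:
  a_250 = 0.7, a_500 = 0.23
  a_1000 = 0.27, a_2000 = 0.76
Formula: NRC = (a250 + a500 + a1000 + a2000) / 4
Sum = 0.7 + 0.23 + 0.27 + 0.76 = 1.96
NRC = 1.96 / 4 = 0.49
Rounded to nearest 0.05: 0.5

0.5


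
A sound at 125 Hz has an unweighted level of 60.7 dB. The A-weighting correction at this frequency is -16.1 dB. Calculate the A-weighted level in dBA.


Given values:
  SPL = 60.7 dB
  A-weighting at 125 Hz = -16.1 dB
Formula: L_A = SPL + A_weight
L_A = 60.7 + (-16.1)
L_A = 44.6

44.6 dBA


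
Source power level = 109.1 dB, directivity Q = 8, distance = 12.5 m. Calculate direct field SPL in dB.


Given values:
  Lw = 109.1 dB, Q = 8, r = 12.5 m
Formula: SPL = Lw + 10 * log10(Q / (4 * pi * r^2))
Compute 4 * pi * r^2 = 4 * pi * 12.5^2 = 1963.4954
Compute Q / denom = 8 / 1963.4954 = 0.00407437
Compute 10 * log10(0.00407437) = -23.8994
SPL = 109.1 + (-23.8994) = 85.2

85.2 dB


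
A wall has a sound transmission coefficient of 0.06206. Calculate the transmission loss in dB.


Given values:
  tau = 0.06206
Formula: TL = 10 * log10(1 / tau)
Compute 1 / tau = 1 / 0.06206 = 16.1134
Compute log10(16.1134) = 1.207187
TL = 10 * 1.207187 = 12.07

12.07 dB


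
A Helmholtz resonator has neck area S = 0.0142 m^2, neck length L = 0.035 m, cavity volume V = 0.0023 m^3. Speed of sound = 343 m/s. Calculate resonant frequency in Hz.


Given values:
  S = 0.0142 m^2, L = 0.035 m, V = 0.0023 m^3, c = 343 m/s
Formula: f = (c / (2*pi)) * sqrt(S / (V * L))
Compute V * L = 0.0023 * 0.035 = 8.05e-05
Compute S / (V * L) = 0.0142 / 8.05e-05 = 176.3975
Compute sqrt(176.3975) = 13.281472
Compute c / (2*pi) = 343 / 6.283185 = 54.590148
f = 54.590148 * 13.281472 = 725.04

725.04 Hz


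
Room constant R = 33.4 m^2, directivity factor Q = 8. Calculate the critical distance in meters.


Given values:
  R = 33.4 m^2, Q = 8
Formula: d_c = 0.141 * sqrt(Q * R)
Compute Q * R = 8 * 33.4 = 267.2
Compute sqrt(267.2) = 16.3463
d_c = 0.141 * 16.3463 = 2.305

2.305 m


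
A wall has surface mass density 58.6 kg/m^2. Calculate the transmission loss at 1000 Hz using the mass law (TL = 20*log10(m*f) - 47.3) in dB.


Given values:
  m = 58.6 kg/m^2, f = 1000 Hz
Formula: TL = 20 * log10(m * f) - 47.3
Compute m * f = 58.6 * 1000 = 58600.0
Compute log10(58600.0) = 4.767898
Compute 20 * 4.767898 = 95.358
TL = 95.358 - 47.3 = 48.06

48.06 dB


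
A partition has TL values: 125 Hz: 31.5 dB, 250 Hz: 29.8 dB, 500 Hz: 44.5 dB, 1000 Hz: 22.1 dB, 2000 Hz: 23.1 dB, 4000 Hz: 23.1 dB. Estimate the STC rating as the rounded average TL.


Given TL values at each frequency:
  125 Hz: 31.5 dB
  250 Hz: 29.8 dB
  500 Hz: 44.5 dB
  1000 Hz: 22.1 dB
  2000 Hz: 23.1 dB
  4000 Hz: 23.1 dB
Formula: STC ~ round(average of TL values)
Sum = 31.5 + 29.8 + 44.5 + 22.1 + 23.1 + 23.1 = 174.1
Average = 174.1 / 6 = 29.02
Rounded: 29

29


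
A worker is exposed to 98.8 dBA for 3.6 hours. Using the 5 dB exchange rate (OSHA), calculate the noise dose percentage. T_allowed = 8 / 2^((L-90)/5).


Given values:
  L = 98.8 dBA, T = 3.6 hours
Formula: T_allowed = 8 / 2^((L - 90) / 5)
Compute exponent: (98.8 - 90) / 5 = 1.76
Compute 2^(1.76) = 3.386981
T_allowed = 8 / 3.386981 = 2.361985 hours
Dose = (T / T_allowed) * 100
Dose = (3.6 / 2.361985) * 100 = 152.41

152.41 %


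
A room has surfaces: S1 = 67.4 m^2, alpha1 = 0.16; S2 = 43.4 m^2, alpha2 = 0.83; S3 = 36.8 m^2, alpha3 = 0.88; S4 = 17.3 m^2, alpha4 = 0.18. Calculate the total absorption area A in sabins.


Given surfaces:
  Surface 1: 67.4 * 0.16 = 10.784
  Surface 2: 43.4 * 0.83 = 36.022
  Surface 3: 36.8 * 0.88 = 32.384
  Surface 4: 17.3 * 0.18 = 3.114
Formula: A = sum(Si * alpha_i)
A = 10.784 + 36.022 + 32.384 + 3.114
A = 82.3

82.3 sabins


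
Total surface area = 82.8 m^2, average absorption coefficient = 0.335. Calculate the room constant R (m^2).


Given values:
  S = 82.8 m^2, alpha = 0.335
Formula: R = S * alpha / (1 - alpha)
Numerator: 82.8 * 0.335 = 27.738
Denominator: 1 - 0.335 = 0.665
R = 27.738 / 0.665 = 41.71

41.71 m^2


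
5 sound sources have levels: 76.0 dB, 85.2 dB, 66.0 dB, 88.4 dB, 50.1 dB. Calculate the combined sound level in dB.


Formula: L_total = 10 * log10( sum(10^(Li/10)) )
  Source 1: 10^(76.0/10) = 39810717.0553
  Source 2: 10^(85.2/10) = 331131121.4826
  Source 3: 10^(66.0/10) = 3981071.7055
  Source 4: 10^(88.4/10) = 691830970.9189
  Source 5: 10^(50.1/10) = 102329.2992
Sum of linear values = 1066856210.4615
L_total = 10 * log10(1066856210.4615) = 90.28

90.28 dB


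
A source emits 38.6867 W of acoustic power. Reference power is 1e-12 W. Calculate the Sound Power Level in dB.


Given values:
  W = 38.6867 W
  W_ref = 1e-12 W
Formula: SWL = 10 * log10(W / W_ref)
Compute ratio: W / W_ref = 38686700000000
Compute log10: log10(38686700000000) = 13.587562
Multiply: SWL = 10 * 13.587562 = 135.88

135.88 dB


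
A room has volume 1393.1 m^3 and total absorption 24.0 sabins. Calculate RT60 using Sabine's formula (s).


Given values:
  V = 1393.1 m^3
  A = 24.0 sabins
Formula: RT60 = 0.161 * V / A
Numerator: 0.161 * 1393.1 = 224.2891
RT60 = 224.2891 / 24.0 = 9.345

9.345 s


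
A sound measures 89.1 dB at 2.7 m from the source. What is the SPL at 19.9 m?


Given values:
  SPL1 = 89.1 dB, r1 = 2.7 m, r2 = 19.9 m
Formula: SPL2 = SPL1 - 20 * log10(r2 / r1)
Compute ratio: r2 / r1 = 19.9 / 2.7 = 7.3704
Compute log10: log10(7.3704) = 0.867491
Compute drop: 20 * 0.867491 = 17.3498
SPL2 = 89.1 - 17.3498 = 71.75

71.75 dB


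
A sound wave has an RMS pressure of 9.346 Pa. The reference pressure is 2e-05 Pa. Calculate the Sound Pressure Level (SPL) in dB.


Given values:
  p = 9.346 Pa
  p_ref = 2e-05 Pa
Formula: SPL = 20 * log10(p / p_ref)
Compute ratio: p / p_ref = 9.346 / 2e-05 = 467300
Compute log10: log10(467300) = 5.669596
Multiply: SPL = 20 * 5.669596 = 113.39

113.39 dB


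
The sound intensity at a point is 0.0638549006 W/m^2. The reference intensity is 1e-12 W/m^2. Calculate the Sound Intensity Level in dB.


Given values:
  I = 0.0638549006 W/m^2
  I_ref = 1e-12 W/m^2
Formula: SIL = 10 * log10(I / I_ref)
Compute ratio: I / I_ref = 63854900600
Compute log10: log10(63854900600) = 10.805194
Multiply: SIL = 10 * 10.805194 = 108.05

108.05 dB


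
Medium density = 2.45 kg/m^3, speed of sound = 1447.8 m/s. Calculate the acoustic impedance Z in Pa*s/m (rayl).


Given values:
  rho = 2.45 kg/m^3
  c = 1447.8 m/s
Formula: Z = rho * c
Z = 2.45 * 1447.8
Z = 3547.11

3547.11 rayl


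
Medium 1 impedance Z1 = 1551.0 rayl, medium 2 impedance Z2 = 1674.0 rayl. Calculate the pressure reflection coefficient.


Given values:
  Z1 = 1551.0 rayl, Z2 = 1674.0 rayl
Formula: R = (Z2 - Z1) / (Z2 + Z1)
Numerator: Z2 - Z1 = 1674.0 - 1551.0 = 123.0
Denominator: Z2 + Z1 = 1674.0 + 1551.0 = 3225.0
R = 123.0 / 3225.0 = 0.0381

0.0381


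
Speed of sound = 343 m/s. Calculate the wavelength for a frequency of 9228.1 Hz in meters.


Given values:
  c = 343 m/s, f = 9228.1 Hz
Formula: lambda = c / f
lambda = 343 / 9228.1
lambda = 0.0372

0.0372 m


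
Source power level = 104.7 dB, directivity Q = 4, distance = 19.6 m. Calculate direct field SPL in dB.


Given values:
  Lw = 104.7 dB, Q = 4, r = 19.6 m
Formula: SPL = Lw + 10 * log10(Q / (4 * pi * r^2))
Compute 4 * pi * r^2 = 4 * pi * 19.6^2 = 4827.4969
Compute Q / denom = 4 / 4827.4969 = 0.00082859
Compute 10 * log10(0.00082859) = -30.8166
SPL = 104.7 + (-30.8166) = 73.88

73.88 dB


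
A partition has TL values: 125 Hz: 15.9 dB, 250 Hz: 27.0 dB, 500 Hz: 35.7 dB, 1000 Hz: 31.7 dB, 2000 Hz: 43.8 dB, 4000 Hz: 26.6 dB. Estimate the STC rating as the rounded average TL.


Given TL values at each frequency:
  125 Hz: 15.9 dB
  250 Hz: 27.0 dB
  500 Hz: 35.7 dB
  1000 Hz: 31.7 dB
  2000 Hz: 43.8 dB
  4000 Hz: 26.6 dB
Formula: STC ~ round(average of TL values)
Sum = 15.9 + 27.0 + 35.7 + 31.7 + 43.8 + 26.6 = 180.7
Average = 180.7 / 6 = 30.12
Rounded: 30

30


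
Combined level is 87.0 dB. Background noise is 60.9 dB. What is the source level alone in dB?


Given values:
  L_total = 87.0 dB, L_bg = 60.9 dB
Formula: L_source = 10 * log10(10^(L_total/10) - 10^(L_bg/10))
Convert to linear:
  10^(87.0/10) = 501187233.6273
  10^(60.9/10) = 1230268.7708
Difference: 501187233.6273 - 1230268.7708 = 499956964.8565
L_source = 10 * log10(499956964.8565) = 86.99

86.99 dB


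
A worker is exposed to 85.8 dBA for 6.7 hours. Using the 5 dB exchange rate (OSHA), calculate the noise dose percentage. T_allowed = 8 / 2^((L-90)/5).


Given values:
  L = 85.8 dBA, T = 6.7 hours
Formula: T_allowed = 8 / 2^((L - 90) / 5)
Compute exponent: (85.8 - 90) / 5 = -0.84
Compute 2^(-0.84) = 0.558644
T_allowed = 8 / 0.558644 = 14.32039 hours
Dose = (T / T_allowed) * 100
Dose = (6.7 / 14.32039) * 100 = 46.79

46.79 %


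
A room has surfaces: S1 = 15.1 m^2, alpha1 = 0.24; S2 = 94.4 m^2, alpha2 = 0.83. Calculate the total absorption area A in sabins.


Given surfaces:
  Surface 1: 15.1 * 0.24 = 3.624
  Surface 2: 94.4 * 0.83 = 78.352
Formula: A = sum(Si * alpha_i)
A = 3.624 + 78.352
A = 81.98

81.98 sabins


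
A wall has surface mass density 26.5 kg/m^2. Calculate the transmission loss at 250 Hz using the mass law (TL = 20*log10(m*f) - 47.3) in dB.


Given values:
  m = 26.5 kg/m^2, f = 250 Hz
Formula: TL = 20 * log10(m * f) - 47.3
Compute m * f = 26.5 * 250 = 6625.0
Compute log10(6625.0) = 3.821186
Compute 20 * 3.821186 = 76.4237
TL = 76.4237 - 47.3 = 29.12

29.12 dB


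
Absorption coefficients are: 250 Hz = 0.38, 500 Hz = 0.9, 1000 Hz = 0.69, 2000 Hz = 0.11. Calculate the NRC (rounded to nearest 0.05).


Given values:
  a_250 = 0.38, a_500 = 0.9
  a_1000 = 0.69, a_2000 = 0.11
Formula: NRC = (a250 + a500 + a1000 + a2000) / 4
Sum = 0.38 + 0.9 + 0.69 + 0.11 = 2.08
NRC = 2.08 / 4 = 0.52
Rounded to nearest 0.05: 0.5

0.5


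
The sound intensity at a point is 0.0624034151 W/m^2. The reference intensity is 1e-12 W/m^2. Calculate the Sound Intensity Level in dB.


Given values:
  I = 0.0624034151 W/m^2
  I_ref = 1e-12 W/m^2
Formula: SIL = 10 * log10(I / I_ref)
Compute ratio: I / I_ref = 62403415100
Compute log10: log10(62403415100) = 10.795208
Multiply: SIL = 10 * 10.795208 = 107.95

107.95 dB


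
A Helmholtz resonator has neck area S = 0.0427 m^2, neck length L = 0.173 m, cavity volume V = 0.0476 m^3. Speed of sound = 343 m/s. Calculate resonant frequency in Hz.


Given values:
  S = 0.0427 m^2, L = 0.173 m, V = 0.0476 m^3, c = 343 m/s
Formula: f = (c / (2*pi)) * sqrt(S / (V * L))
Compute V * L = 0.0476 * 0.173 = 0.0082348
Compute S / (V * L) = 0.0427 / 0.0082348 = 5.1853
Compute sqrt(5.1853) = 2.277125
Compute c / (2*pi) = 343 / 6.283185 = 54.590148
f = 54.590148 * 2.277125 = 124.31

124.31 Hz


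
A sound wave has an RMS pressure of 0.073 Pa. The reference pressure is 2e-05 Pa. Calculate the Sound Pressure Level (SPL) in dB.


Given values:
  p = 0.073 Pa
  p_ref = 2e-05 Pa
Formula: SPL = 20 * log10(p / p_ref)
Compute ratio: p / p_ref = 0.073 / 2e-05 = 3650
Compute log10: log10(3650) = 3.562293
Multiply: SPL = 20 * 3.562293 = 71.25

71.25 dB


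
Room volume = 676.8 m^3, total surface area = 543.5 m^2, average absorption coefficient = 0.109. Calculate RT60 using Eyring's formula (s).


Given values:
  V = 676.8 m^3, S = 543.5 m^2, alpha = 0.109
Formula: RT60 = 0.161 * V / (-S * ln(1 - alpha))
Compute ln(1 - 0.109) = ln(0.891) = -0.115411
Denominator: -543.5 * -0.115411 = 62.7259
Numerator: 0.161 * 676.8 = 108.9648
RT60 = 108.9648 / 62.7259 = 1.737

1.737 s


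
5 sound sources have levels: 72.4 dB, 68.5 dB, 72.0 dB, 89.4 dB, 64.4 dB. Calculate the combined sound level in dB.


Formula: L_total = 10 * log10( sum(10^(Li/10)) )
  Source 1: 10^(72.4/10) = 17378008.2875
  Source 2: 10^(68.5/10) = 7079457.8438
  Source 3: 10^(72.0/10) = 15848931.9246
  Source 4: 10^(89.4/10) = 870963589.9561
  Source 5: 10^(64.4/10) = 2754228.7033
Sum of linear values = 914024216.7153
L_total = 10 * log10(914024216.7153) = 89.61

89.61 dB


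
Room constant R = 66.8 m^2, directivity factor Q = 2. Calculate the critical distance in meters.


Given values:
  R = 66.8 m^2, Q = 2
Formula: d_c = 0.141 * sqrt(Q * R)
Compute Q * R = 2 * 66.8 = 133.6
Compute sqrt(133.6) = 11.5585
d_c = 0.141 * 11.5585 = 1.63

1.63 m


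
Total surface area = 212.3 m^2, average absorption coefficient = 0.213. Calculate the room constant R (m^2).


Given values:
  S = 212.3 m^2, alpha = 0.213
Formula: R = S * alpha / (1 - alpha)
Numerator: 212.3 * 0.213 = 45.2199
Denominator: 1 - 0.213 = 0.787
R = 45.2199 / 0.787 = 57.46

57.46 m^2


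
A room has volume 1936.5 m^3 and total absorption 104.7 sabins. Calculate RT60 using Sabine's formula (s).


Given values:
  V = 1936.5 m^3
  A = 104.7 sabins
Formula: RT60 = 0.161 * V / A
Numerator: 0.161 * 1936.5 = 311.7765
RT60 = 311.7765 / 104.7 = 2.978

2.978 s


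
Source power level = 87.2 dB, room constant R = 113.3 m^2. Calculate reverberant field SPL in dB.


Given values:
  Lw = 87.2 dB, R = 113.3 m^2
Formula: SPL = Lw + 10 * log10(4 / R)
Compute 4 / R = 4 / 113.3 = 0.035305
Compute 10 * log10(0.035305) = -14.5216
SPL = 87.2 + (-14.5216) = 72.68

72.68 dB


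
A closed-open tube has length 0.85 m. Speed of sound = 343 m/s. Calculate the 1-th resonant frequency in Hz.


Given values:
  Tube type: closed-open, L = 0.85 m, c = 343 m/s, n = 1
Formula: f_n = (2n - 1) * c / (4 * L)
Compute 2n - 1 = 2*1 - 1 = 1
Compute 4 * L = 4 * 0.85 = 3.4
f = 1 * 343 / 3.4
f = 100.88

100.88 Hz


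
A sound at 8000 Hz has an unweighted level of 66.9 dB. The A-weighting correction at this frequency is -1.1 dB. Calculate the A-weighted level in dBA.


Given values:
  SPL = 66.9 dB
  A-weighting at 8000 Hz = -1.1 dB
Formula: L_A = SPL + A_weight
L_A = 66.9 + (-1.1)
L_A = 65.8

65.8 dBA


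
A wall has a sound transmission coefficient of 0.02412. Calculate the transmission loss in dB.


Given values:
  tau = 0.02412
Formula: TL = 10 * log10(1 / tau)
Compute 1 / tau = 1 / 0.02412 = 41.4594
Compute log10(41.4594) = 1.617623
TL = 10 * 1.617623 = 16.18

16.18 dB


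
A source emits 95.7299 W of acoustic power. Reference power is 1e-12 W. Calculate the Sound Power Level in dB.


Given values:
  W = 95.7299 W
  W_ref = 1e-12 W
Formula: SWL = 10 * log10(W / W_ref)
Compute ratio: W / W_ref = 95729900000000
Compute log10: log10(95729900000000) = 13.981048
Multiply: SWL = 10 * 13.981048 = 139.81

139.81 dB


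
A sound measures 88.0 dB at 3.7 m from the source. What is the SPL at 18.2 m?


Given values:
  SPL1 = 88.0 dB, r1 = 3.7 m, r2 = 18.2 m
Formula: SPL2 = SPL1 - 20 * log10(r2 / r1)
Compute ratio: r2 / r1 = 18.2 / 3.7 = 4.9189
Compute log10: log10(4.9189) = 0.691868
Compute drop: 20 * 0.691868 = 13.8374
SPL2 = 88.0 - 13.8374 = 74.16

74.16 dB


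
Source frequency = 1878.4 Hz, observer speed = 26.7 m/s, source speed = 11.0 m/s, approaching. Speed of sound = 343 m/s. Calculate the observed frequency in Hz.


Given values:
  f_s = 1878.4 Hz, v_o = 26.7 m/s, v_s = 11.0 m/s
  Direction: approaching
Formula: f_o = f_s * (c + v_o) / (c - v_s)
Numerator: c + v_o = 343 + 26.7 = 369.7
Denominator: c - v_s = 343 - 11.0 = 332.0
f_o = 1878.4 * 369.7 / 332.0 = 2091.7

2091.7 Hz


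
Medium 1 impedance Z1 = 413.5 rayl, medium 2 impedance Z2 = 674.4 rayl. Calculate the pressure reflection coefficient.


Given values:
  Z1 = 413.5 rayl, Z2 = 674.4 rayl
Formula: R = (Z2 - Z1) / (Z2 + Z1)
Numerator: Z2 - Z1 = 674.4 - 413.5 = 260.9
Denominator: Z2 + Z1 = 674.4 + 413.5 = 1087.9
R = 260.9 / 1087.9 = 0.2398

0.2398
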